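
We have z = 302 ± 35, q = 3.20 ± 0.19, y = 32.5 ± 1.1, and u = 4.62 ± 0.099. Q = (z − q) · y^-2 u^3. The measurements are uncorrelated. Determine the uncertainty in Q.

4.18

Let w = z − q = 299. δw = √(δz² + δq²) = √(1220 + 0.0361) = 35.0, so δw/w = 0.117.
Q is then a monomial in w, y, u:
δQ/Q = √((δw/w)² + (-2·δy/y)² + (3·δu/u)²) = √(0.0137 + 0.00458 + 0.00413) = 0.150
Q = 27.9, so δQ = 0.150 × 27.9 = 4.18.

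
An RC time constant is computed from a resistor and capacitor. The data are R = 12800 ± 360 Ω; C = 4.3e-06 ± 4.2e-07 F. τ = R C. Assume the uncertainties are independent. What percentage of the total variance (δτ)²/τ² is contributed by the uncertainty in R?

(δτ/τ)² = (1·δR/R)² + (1·δC/C)²
  R term: (1×0.0281)² = 0.000791
  C term: (1×0.0977)² = 0.00954
Total = 0.0103. Share from R = 0.000791/0.0103 = 0.0766.

7.66%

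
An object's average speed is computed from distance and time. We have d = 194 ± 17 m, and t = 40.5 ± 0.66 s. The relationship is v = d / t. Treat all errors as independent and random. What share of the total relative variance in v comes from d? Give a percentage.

96.7%

(δv/v)² = (1·δd/d)² + (-1·δt/t)²
  d term: (1×0.0876)² = 0.00768
  t term: (-1×0.0163)² = 0.000266
Total = 0.00794. Share from d = 0.00768/0.00794 = 0.967.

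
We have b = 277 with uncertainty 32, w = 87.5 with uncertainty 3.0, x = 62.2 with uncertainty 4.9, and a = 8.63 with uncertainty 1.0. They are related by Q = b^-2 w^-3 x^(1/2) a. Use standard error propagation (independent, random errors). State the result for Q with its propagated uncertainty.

(1.32 ± 0.372) × 10^-9

Products/powers → add relative errors in quadrature, weighted by exponent:
  (-2·δb/b)² = (-2×0.116)² = 0.0534;  (-3·δw/w)² = (-3×0.0343)² = 0.0106;  (½·δx/x)² = (0.5×0.0788)² = 0.00155;  (1·δa/a)² = (1×0.116)² = 0.0134
δQ/Q = √(0.0789) = 0.281
Q = 1.32e-09, so δQ = 0.281 × 1.32e-09 = 3.72e-10.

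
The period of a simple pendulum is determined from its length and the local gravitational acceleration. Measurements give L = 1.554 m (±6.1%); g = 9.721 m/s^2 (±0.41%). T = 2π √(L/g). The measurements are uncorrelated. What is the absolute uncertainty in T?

Products/powers → add relative errors in quadrature, weighted by exponent:
  (½·δL/L)² = (0.5×0.0610)² = 0.000930;  (−½·δg/g)² = (-0.5×0.00410)² = 4.2e-06
δT/T = √(0.000934) = 0.0306
T = 2.512 s, so δT = 0.0306 × 2.512 = 0.0768 s.

0.0768 s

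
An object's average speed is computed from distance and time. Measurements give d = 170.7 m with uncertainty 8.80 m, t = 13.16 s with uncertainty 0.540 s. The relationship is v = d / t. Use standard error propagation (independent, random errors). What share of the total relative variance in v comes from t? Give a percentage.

38.8%

(δv/v)² = (1·δd/d)² + (-1·δt/t)²
  d term: (1×0.0516)² = 0.00266
  t term: (-1×0.0410)² = 0.00168
Total = 0.00434. Share from t = 0.00168/0.00434 = 0.388.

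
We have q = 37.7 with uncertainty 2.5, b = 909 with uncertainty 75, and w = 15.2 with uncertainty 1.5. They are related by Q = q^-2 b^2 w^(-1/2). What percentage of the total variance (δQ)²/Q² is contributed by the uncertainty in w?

(δQ/Q)² = (-2·δq/q)² + (2·δb/b)² + (−½·δw/w)²
  q term: (-2×0.0663)² = 0.0176
  b term: (2×0.0825)² = 0.0272
  w term: (-0.5×0.0987)² = 0.00243
Total = 0.0473. Share from w = 0.00243/0.0473 = 0.0515.

5.15%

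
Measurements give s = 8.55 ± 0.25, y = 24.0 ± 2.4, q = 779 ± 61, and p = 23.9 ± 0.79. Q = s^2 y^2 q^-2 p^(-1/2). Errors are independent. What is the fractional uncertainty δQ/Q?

Relative error in a monomial: (δQ/Q)² = Σ (nᵢ · δxᵢ/xᵢ)².
  (2·δs/s)² = (2×0.0292)² = 0.00342;  (2·δy/y)² = (2×0.100)² = 0.0400;  (-2·δq/q)² = (-2×0.0783)² = 0.0245;  (−½·δp/p)² = (-0.5×0.0331)² = 0.000273
δQ/Q = √(0.0682) = 0.261

0.261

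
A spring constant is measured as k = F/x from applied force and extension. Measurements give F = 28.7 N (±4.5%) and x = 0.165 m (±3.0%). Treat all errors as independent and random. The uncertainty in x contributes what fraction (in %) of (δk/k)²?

(δk/k)² = (1·δF/F)² + (-1·δx/x)²
  F term: (1×0.0450)² = 0.00202
  x term: (-1×0.0300)² = 0.000900
Total = 0.00293. Share from x = 0.000900/0.00293 = 0.308.

30.8%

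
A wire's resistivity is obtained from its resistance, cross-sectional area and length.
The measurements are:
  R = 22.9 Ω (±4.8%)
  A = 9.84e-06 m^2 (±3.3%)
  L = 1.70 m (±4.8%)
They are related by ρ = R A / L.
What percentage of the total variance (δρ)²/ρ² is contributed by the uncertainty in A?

(δρ/ρ)² = (1·δR/R)² + (1·δA/A)² + (-1·δL/L)²
  R term: (1×0.0480)² = 0.00230
  A term: (1×0.0330)² = 0.00109
  L term: (-1×0.0480)² = 0.00230
Total = 0.00570. Share from A = 0.00109/0.00570 = 0.191.

19.1%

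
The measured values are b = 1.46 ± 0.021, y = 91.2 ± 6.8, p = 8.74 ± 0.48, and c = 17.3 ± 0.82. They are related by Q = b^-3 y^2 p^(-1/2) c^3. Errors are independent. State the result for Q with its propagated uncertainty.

Products/powers → add relative errors in quadrature, weighted by exponent:
  (-3·δb/b)² = (-3×0.0144)² = 0.00186;  (2·δy/y)² = (2×0.0746)² = 0.0222;  (−½·δp/p)² = (-0.5×0.0549)² = 0.000754;  (3·δc/c)² = (3×0.0474)² = 0.0202
δQ/Q = √(0.0451) = 0.212
Q = 4.68e+06, so δQ = 0.212 × 4.68e+06 = 9.94e+05.

(4.68 ± 0.994) × 10^6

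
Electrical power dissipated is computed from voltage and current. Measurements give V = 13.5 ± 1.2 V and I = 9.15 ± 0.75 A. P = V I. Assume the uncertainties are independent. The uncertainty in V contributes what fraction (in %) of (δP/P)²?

54.0%

(δP/P)² = (1·δV/V)² + (1·δI/I)²
  V term: (1×0.0889)² = 0.00790
  I term: (1×0.0820)² = 0.00672
Total = 0.0146. Share from V = 0.00790/0.0146 = 0.540.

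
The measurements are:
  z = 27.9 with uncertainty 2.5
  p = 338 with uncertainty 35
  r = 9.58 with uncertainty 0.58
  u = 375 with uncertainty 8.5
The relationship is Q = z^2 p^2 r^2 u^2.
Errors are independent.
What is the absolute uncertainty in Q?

Products/powers → add relative errors in quadrature, weighted by exponent:
  (2·δz/z)² = (2×0.0896)² = 0.0321;  (2·δp/p)² = (2×0.104)² = 0.0429;  (2·δr/r)² = (2×0.0605)² = 0.0147;  (2·δu/u)² = (2×0.0227)² = 0.00206
δQ/Q = √(0.0917) = 0.303
Q = 1.15e+15, so δQ = 0.303 × 1.15e+15 = 3.48e+14.

3.48e+14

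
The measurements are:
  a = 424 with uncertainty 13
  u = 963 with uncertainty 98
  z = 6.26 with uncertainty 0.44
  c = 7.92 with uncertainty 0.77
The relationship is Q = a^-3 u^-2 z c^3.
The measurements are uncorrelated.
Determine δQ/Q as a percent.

37.4%

Relative error in a monomial: (δQ/Q)² = Σ (nᵢ · δxᵢ/xᵢ)².
  (-3·δa/a)² = (-3×0.0307)² = 0.00846;  (-2·δu/u)² = (-2×0.102)² = 0.0414;  (1·δz/z)² = (1×0.0703)² = 0.00494;  (3·δc/c)² = (3×0.0972)² = 0.0851
δQ/Q = √(0.140) = 0.374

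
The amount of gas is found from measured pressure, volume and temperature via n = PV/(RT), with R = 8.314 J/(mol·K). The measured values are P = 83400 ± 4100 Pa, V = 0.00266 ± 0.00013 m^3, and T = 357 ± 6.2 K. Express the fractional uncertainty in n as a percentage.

Products/powers → add relative errors in quadrature, weighted by exponent:
  (1·δP/P)² = (1×0.0492)² = 0.00242;  (1·δV/V)² = (1×0.0489)² = 0.00239;  (-1·δT/T)² = (-1×0.0174)² = 0.000302
δn/n = √(0.00511) = 0.0715

7.15%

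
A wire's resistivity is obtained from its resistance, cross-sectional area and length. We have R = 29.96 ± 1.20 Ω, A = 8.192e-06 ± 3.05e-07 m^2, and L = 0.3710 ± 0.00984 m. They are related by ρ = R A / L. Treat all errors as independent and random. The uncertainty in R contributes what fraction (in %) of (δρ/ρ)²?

(δρ/ρ)² = (1·δR/R)² + (1·δA/A)² + (-1·δL/L)²
  R term: (1×0.0401)² = 0.00160
  A term: (1×0.0372)² = 0.00139
  L term: (-1×0.0265)² = 0.000703
Total = 0.00369. Share from R = 0.00160/0.00369 = 0.434.

43.4%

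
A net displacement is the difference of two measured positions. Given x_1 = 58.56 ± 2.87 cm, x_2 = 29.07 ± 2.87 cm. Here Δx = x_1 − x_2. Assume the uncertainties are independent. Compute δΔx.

4.06 cm

For a sum/difference, combine absolute errors in quadrature:
  (δx_1)² = 8.24;  (δx_2)² = 8.24
δΔx = √(16.5) = 4.06 cm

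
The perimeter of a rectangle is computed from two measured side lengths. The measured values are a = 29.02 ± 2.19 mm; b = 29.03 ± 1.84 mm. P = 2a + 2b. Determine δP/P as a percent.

P is a linear combination, so absolute uncertainties add in quadrature:
  (2·δa)² = 19.2;  (2·δb)² = 13.5
δP = √(32.7) = 5.72 mm
P = 116.1 mm, so δP/P = 5.72/116.1 = 0.0493.

4.93%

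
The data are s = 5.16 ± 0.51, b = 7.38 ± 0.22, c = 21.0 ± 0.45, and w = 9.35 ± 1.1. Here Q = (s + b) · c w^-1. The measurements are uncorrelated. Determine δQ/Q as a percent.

Let u = s + b = 12.5. δu = √(δs² + δb²) = √(0.260 + 0.0484) = 0.555, so δu/u = 0.0443.
Q is then a monomial in u, c, w:
δQ/Q = √((δu/u)² + (1·δc/c)² + (-1·δw/w)²) = √(0.00196 + 0.000459 + 0.0138) = 0.128

12.8%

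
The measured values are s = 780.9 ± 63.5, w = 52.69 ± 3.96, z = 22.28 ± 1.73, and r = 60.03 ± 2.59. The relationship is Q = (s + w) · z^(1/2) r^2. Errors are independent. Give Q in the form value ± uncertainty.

(1.418 ± 0.172) × 10^7

Let u = s + w = 833.6. δu = √(δs² + δw²) = √(4030 + 15.7) = 63.6, so δu/u = 0.0763.
Q is then a monomial in u, z, r:
δQ/Q = √((δu/u)² + (½·δz/z)² + (2·δr/r)²) = √(0.00583 + 0.00151 + 0.00745) = 0.122
Q = 1.418e+07, so δQ = 0.122 × 1.418e+07 = 1.72e+06.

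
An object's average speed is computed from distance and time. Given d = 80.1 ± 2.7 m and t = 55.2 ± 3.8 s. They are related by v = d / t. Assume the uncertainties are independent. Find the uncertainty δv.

Relative error in a monomial: (δv/v)² = Σ (nᵢ · δxᵢ/xᵢ)².
  (1·δd/d)² = (1×0.0337)² = 0.00114;  (-1·δt/t)² = (-1×0.0688)² = 0.00474
δv/v = √(0.00588) = 0.0767
v = 1.45 m/s, so δv = 0.0767 × 1.45 = 0.111 m/s.

0.111 m/s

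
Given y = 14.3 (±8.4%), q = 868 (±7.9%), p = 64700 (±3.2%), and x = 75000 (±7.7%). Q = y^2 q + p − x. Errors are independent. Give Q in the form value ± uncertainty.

Let w = y^2·q = 1.77e+05. δw/w = √((2·δy/y)² + (1·δq/q)²) = √(0.0282 + 0.00624) = 0.186, so δw = 33000.
Q = w + p − x: δQ = √(δw² + δp² + δx²) = √(1.09e+09 + 4.29e+06 + 3.34e+07) = 33500
Q = 1.67e+05.

(1.67 ± 0.335) × 10^5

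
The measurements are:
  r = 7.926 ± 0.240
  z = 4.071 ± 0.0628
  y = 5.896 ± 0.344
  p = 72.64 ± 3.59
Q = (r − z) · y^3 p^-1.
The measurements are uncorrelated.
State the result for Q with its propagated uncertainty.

Let u = r − z = 3.855. δu = √(δr² + δz²) = √(0.0576 + 0.00394) = 0.248, so δu/u = 0.0644.
Q is then a monomial in u, y, p:
δQ/Q = √((δu/u)² + (3·δy/y)² + (-1·δp/p)²) = √(0.00414 + 0.0306 + 0.00244) = 0.193
Q = 10.88, so δQ = 0.193 × 10.88 = 2.10.

10.88 ± 2.10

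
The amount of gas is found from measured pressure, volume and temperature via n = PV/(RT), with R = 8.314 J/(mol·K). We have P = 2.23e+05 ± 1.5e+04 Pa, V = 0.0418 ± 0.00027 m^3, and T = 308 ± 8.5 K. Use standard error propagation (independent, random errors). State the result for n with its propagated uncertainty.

3.64 ± 0.266 mol

Relative error in a monomial: (δn/n)² = Σ (nᵢ · δxᵢ/xᵢ)².
  (1·δP/P)² = (1×0.0673)² = 0.00452;  (1·δV/V)² = (1×0.00646)² = 4.17e-05;  (-1·δT/T)² = (-1×0.0276)² = 0.000762
δn/n = √(0.00533) = 0.0730
n = 3.64 mol, so δn = 0.0730 × 3.64 = 0.266 mol.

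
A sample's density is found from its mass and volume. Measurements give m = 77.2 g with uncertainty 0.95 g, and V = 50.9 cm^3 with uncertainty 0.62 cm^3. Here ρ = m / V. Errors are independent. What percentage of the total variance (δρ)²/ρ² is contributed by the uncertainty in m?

(δρ/ρ)² = (1·δm/m)² + (-1·δV/V)²
  m term: (1×0.0123)² = 0.000151
  V term: (-1×0.0122)² = 0.000148
Total = 0.000300. Share from m = 0.000151/0.000300 = 0.505.

50.5%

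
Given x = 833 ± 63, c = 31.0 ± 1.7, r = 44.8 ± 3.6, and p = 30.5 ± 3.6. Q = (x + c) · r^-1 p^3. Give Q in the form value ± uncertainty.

(5.47 ± 2.03) × 10^5

Let u = x + c = 864. δu = √(δx² + δc²) = √(3970 + 2.89) = 63.0, so δu/u = 0.0729.
Q is then a monomial in u, r, p:
δQ/Q = √((δu/u)² + (-1·δr/r)² + (3·δp/p)²) = √(0.00532 + 0.00646 + 0.125) = 0.370
Q = 5.47e+05, so δQ = 0.370 × 5.47e+05 = 2.03e+05.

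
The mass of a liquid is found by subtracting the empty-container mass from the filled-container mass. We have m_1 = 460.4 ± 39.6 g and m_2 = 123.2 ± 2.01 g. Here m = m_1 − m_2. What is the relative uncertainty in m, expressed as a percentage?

Sums and differences: (δm)² = Σ (cᵢ δxᵢ)².
  (δm_1)² = 1570;  (δm_2)² = 4.04
δm = √(1570) = 39.7 g
m = 337.2 g, so δm/m = 39.7/337.2 = 0.118.

11.8%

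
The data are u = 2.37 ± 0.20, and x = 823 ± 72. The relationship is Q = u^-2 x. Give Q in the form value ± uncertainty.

Products/powers → add relative errors in quadrature, weighted by exponent:
  (-2·δu/u)² = (-2×0.0844)² = 0.0285;  (1·δx/x)² = (1×0.0875)² = 0.00765
δQ/Q = √(0.0361) = 0.190
Q = 147, so δQ = 0.190 × 147 = 27.9.

147 ± 27.9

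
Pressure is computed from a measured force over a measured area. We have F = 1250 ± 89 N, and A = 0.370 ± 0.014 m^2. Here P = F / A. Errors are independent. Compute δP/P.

0.0806

Since P is a product/quotient, work with relative uncertainties:
  (1·δF/F)² = (1×0.0712)² = 0.00507;  (-1·δA/A)² = (-1×0.0378)² = 0.00143
δP/P = √(0.00650) = 0.0806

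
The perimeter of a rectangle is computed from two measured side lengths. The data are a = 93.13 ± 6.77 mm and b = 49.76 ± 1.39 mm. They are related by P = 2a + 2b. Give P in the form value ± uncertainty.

P is a linear combination, so absolute uncertainties add in quadrature:
  (2·δa)² = 183;  (2·δb)² = 7.73
δP = √(191) = 13.8 mm
P = 285.8 mm.

285.8 ± 13.8 mm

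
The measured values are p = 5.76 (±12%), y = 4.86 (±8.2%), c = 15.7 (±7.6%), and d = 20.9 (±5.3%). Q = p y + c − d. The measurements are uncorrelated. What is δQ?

Let w = p·y = 28.0. δw/w = √((1·δp/p)² + (1·δy/y)²) = √(0.0144 + 0.00672) = 0.145, so δw = 4.07.
Q = w + c − d: δQ = √(δw² + δc² + δd²) = √(16.6 + 1.42 + 1.23) = 4.38

4.38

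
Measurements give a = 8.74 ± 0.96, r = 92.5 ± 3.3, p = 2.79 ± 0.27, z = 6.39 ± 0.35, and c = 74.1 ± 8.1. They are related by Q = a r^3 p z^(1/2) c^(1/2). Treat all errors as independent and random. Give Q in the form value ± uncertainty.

(4.20 ± 0.804) × 10^8

Relative error in a monomial: (δQ/Q)² = Σ (nᵢ · δxᵢ/xᵢ)².
  (1·δa/a)² = (1×0.110)² = 0.0121;  (3·δr/r)² = (3×0.0357)² = 0.0115;  (1·δp/p)² = (1×0.0968)² = 0.00937;  (½·δz/z)² = (0.5×0.0548)² = 0.000750;  (½·δc/c)² = (0.5×0.109)² = 0.00299
δQ/Q = √(0.0366) = 0.191
Q = 4.2e+08, so δQ = 0.191 × 4.2e+08 = 8.04e+07.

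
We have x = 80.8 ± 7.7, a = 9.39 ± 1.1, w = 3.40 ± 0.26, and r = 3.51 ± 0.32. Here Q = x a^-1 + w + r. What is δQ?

Let p = x·a^-1 = 8.60. δp/p = √((1·δx/x)² + (-1·δa/a)²) = √(0.00908 + 0.0137) = 0.151, so δp = 1.30.
Q = p + w + r: δQ = √(δp² + δw² + δr²) = √(1.69 + 0.0676 + 0.102) = 1.36

1.36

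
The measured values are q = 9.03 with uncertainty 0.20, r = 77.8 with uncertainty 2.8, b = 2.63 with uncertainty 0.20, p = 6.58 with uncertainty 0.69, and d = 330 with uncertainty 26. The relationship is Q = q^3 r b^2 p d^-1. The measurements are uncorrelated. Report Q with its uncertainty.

7900 ± 1700

Q is a product of powers, so relative uncertainties combine in quadrature:
  (3·δq/q)² = (3×0.0221)² = 0.00441;  (1·δr/r)² = (1×0.0360)² = 0.00130;  (2·δb/b)² = (2×0.0760)² = 0.0231;  (1·δp/p)² = (1×0.105)² = 0.0110;  (-1·δd/d)² = (-1×0.0788)² = 0.00621
δQ/Q = √(0.0460) = 0.215
Q = 7900, so δQ = 0.215 × 7900 = 1700.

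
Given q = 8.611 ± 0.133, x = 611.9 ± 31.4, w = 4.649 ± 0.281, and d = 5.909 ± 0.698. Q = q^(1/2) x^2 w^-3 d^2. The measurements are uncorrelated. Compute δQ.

1.2e+05

Each factor contributes (exponent × relative error)² to (δQ/Q)²:
  (½·δq/q)² = (0.5×0.0154)² = 5.96e-05;  (2·δx/x)² = (2×0.0513)² = 0.0105;  (-3·δw/w)² = (-3×0.0604)² = 0.0329;  (2·δd/d)² = (2×0.118)² = 0.0558
δQ/Q = √(0.0993) = 0.315
Q = 381800, so δQ = 0.315 × 381800 = 1.2e+05.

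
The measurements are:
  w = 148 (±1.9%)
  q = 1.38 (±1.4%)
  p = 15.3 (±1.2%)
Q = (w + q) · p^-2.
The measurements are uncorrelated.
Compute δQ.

Let u = w + q = 149. δu = √(δw² + δq²) = √(7.91 + 0.000373) = 2.81, so δu/u = 0.0188.
Q is then a monomial in u, p:
δQ/Q = √((δu/u)² + (-2·δp/p)²) = √(0.000354 + 0.000576) = 0.0305
Q = 0.638, so δQ = 0.0305 × 0.638 = 0.0195.

0.0195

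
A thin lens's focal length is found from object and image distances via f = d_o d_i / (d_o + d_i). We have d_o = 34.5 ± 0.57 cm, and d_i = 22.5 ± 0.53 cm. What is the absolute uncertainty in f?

0.214 cm

∂f/∂d_o = (d_i/(d_o+d_i))² = 0.156;  ∂f/∂d_i = (d_o/(d_o+d_i))² = 0.366
δf = √((∂f/∂d_o · δd_o)² + (∂f/∂d_i · δd_i)²) = √(0.00789 + 0.0377) = 0.214 cm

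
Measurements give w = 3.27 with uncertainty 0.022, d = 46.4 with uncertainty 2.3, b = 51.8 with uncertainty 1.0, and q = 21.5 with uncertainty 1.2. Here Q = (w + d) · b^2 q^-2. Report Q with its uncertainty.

288 ± 36.6

Let u = w + d = 49.7. δu = √(δw² + δd²) = √(0.000484 + 5.29) = 2.30, so δu/u = 0.0463.
Q is then a monomial in u, b, q:
δQ/Q = √((δu/u)² + (2·δb/b)² + (-2·δq/q)²) = √(0.00214 + 0.00149 + 0.0125) = 0.127
Q = 288, so δQ = 0.127 × 288 = 36.6.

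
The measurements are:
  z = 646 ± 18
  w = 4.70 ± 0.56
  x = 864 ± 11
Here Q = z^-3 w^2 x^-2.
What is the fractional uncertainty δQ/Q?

0.254

Relative error in a monomial: (δQ/Q)² = Σ (nᵢ · δxᵢ/xᵢ)².
  (-3·δz/z)² = (-3×0.0279)² = 0.00699;  (2·δw/w)² = (2×0.119)² = 0.0568;  (-2·δx/x)² = (-2×0.0127)² = 0.000648
δQ/Q = √(0.0644) = 0.254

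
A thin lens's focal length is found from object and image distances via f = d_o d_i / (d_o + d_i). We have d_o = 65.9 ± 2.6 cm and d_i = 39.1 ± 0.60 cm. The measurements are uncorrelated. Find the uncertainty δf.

0.431 cm

∂f/∂d_o = (d_i/(d_o+d_i))² = 0.139;  ∂f/∂d_i = (d_o/(d_o+d_i))² = 0.394
δf = √((∂f/∂d_o · δd_o)² + (∂f/∂d_i · δd_i)²) = √(0.130 + 0.0559) = 0.431 cm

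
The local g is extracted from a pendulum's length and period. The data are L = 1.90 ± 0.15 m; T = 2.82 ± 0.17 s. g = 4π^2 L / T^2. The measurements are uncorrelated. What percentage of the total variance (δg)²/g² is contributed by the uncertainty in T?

(δg/g)² = (1·δL/L)² + (-2·δT/T)²
  L term: (1×0.0789)² = 0.00623
  T term: (-2×0.0603)² = 0.0145
Total = 0.0208. Share from T = 0.0145/0.0208 = 0.700.

70.0%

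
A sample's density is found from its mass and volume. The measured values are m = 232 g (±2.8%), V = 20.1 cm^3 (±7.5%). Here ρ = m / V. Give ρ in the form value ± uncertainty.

11.5 ± 0.924 g/cm^3

Each factor contributes (exponent × relative error)² to (δρ/ρ)²:
  (1·δm/m)² = (1×0.0280)² = 0.000784;  (-1·δV/V)² = (-1×0.0750)² = 0.00562
δρ/ρ = √(0.00641) = 0.0801
ρ = 11.5 g/cm^3, so δρ = 0.0801 × 11.5 = 0.924 g/cm^3.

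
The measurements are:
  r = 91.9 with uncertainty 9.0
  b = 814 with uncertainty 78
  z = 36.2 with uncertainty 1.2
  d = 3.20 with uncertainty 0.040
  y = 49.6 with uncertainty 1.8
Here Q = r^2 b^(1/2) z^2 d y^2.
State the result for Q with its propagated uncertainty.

Since Q is a product/quotient, work with relative uncertainties:
  (2·δr/r)² = (2×0.0979)² = 0.0384;  (½·δb/b)² = (0.5×0.0958)² = 0.00230;  (2·δz/z)² = (2×0.0331)² = 0.00440;  (1·δd/d)² = (1×0.0125)² = 0.000156;  (2·δy/y)² = (2×0.0363)² = 0.00527
δQ/Q = √(0.0505) = 0.225
Q = 2.49e+12, so δQ = 0.225 × 2.49e+12 = 5.59e+11.

(2.49 ± 0.559) × 10^12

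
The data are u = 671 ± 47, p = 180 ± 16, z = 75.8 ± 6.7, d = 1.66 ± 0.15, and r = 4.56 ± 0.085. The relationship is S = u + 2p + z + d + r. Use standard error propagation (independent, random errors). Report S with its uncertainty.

1110 ± 57.3

Each term contributes (cᵢ δxᵢ)² to (δS)²:
  (δu)² = 2210;  (2·δp)² = 1020;  (δz)² = 44.9;  (δd)² = 0.0225;  (δr)² = 0.00723
δS = √(3280) = 57.3
S = 1110.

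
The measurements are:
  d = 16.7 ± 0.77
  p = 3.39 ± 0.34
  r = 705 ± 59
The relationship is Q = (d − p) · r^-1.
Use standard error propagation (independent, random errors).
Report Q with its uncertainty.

Let u = d − p = 13.3. δu = √(δd² + δp²) = √(0.593 + 0.116) = 0.842, so δu/u = 0.0632.
Q is then a monomial in u, r:
δQ/Q = √((δu/u)² + (-1·δr/r)²) = √(0.00400 + 0.00700) = 0.105
Q = 0.0189, so δQ = 0.105 × 0.0189 = 0.00198.

0.0189 ± 0.00198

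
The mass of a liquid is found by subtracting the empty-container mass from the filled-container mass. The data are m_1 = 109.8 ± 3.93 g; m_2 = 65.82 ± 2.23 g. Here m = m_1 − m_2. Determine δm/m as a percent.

m is a linear combination, so absolute uncertainties add in quadrature:
  (δm_1)² = 15.4;  (δm_2)² = 4.97
δm = √(20.4) = 4.52 g
m = 43.98 g, so δm/m = 4.52/43.98 = 0.103.

10.3%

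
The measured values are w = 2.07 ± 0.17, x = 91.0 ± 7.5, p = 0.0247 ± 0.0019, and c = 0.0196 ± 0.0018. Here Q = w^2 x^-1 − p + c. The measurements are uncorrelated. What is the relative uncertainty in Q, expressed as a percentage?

Let h = w^2·x^-1 = 0.0471. δh/h = √((2·δw/w)² + (-1·δx/x)²) = √(0.0270 + 0.00679) = 0.184, so δh = 0.00865.
Q = h − p + c: δQ = √(δh² + δp² + δc²) = √(7.49e-05 + 3.61e-06 + 3.24e-06) = 0.00904
Q = 0.0420, so δQ/Q = 0.00904/0.0420 = 0.215.

21.5%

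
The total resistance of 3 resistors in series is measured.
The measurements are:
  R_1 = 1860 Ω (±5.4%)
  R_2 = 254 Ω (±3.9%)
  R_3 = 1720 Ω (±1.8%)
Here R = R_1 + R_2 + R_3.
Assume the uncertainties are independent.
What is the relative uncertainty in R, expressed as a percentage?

2.75%

Sums and differences: (δR)² = Σ (cᵢ δxᵢ)².
  (δR_1)² = 10100;  (δR_2)² = 98.1;  (δR_3)² = 959
δR = √(11100) = 106 Ω
R = 3830 Ω, so δR/R = 106/3830 = 0.0275.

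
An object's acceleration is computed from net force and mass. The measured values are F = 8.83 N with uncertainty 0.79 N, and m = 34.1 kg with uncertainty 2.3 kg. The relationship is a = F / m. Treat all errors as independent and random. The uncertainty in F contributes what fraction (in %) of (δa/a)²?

63.8%

(δa/a)² = (1·δF/F)² + (-1·δm/m)²
  F term: (1×0.0895)² = 0.00800
  m term: (-1×0.0674)² = 0.00455
Total = 0.0126. Share from F = 0.00800/0.0126 = 0.638.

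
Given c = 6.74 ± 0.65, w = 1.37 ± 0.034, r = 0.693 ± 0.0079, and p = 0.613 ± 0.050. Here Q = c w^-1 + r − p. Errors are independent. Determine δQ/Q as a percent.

9.85%

Let h = c·w^-1 = 4.92. δh/h = √((1·δc/c)² + (-1·δw/w)²) = √(0.00930 + 0.000616) = 0.0996, so δh = 0.490.
Q = h + r − p: δQ = √(δh² + δr² + δp²) = √(0.240 + 6.24e-05 + 0.00250) = 0.493
Q = 5.00, so δQ/Q = 0.493/5.00 = 0.0985.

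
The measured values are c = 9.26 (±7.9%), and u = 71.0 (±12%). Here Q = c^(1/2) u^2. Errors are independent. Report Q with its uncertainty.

15300 ± 3730

Products/powers → add relative errors in quadrature, weighted by exponent:
  (½·δc/c)² = (0.5×0.0790)² = 0.00156;  (2·δu/u)² = (2×0.120)² = 0.0576
δQ/Q = √(0.0592) = 0.243
Q = 15300, so δQ = 0.243 × 15300 = 3730.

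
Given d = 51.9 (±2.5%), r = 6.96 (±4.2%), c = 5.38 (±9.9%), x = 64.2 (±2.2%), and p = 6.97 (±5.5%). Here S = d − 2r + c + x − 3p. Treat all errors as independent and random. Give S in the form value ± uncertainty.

S is a linear combination, so absolute uncertainties add in quadrature:
  (δd)² = 1.68;  (2·δr)² = 0.342;  (δc)² = 0.284;  (δx)² = 1.99;  (3·δp)² = 1.32
δS = √(5.63) = 2.37
S = 86.7.

86.7 ± 2.37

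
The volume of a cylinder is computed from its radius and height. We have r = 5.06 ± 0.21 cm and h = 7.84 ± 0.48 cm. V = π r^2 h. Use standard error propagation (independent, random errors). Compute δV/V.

0.103

For a monomial V ∝ r^2, h, fractional errors add in quadrature:
  (2·δr/r)² = (2×0.0415)² = 0.00689;  (1·δh/h)² = (1×0.0612)² = 0.00375
δV/V = √(0.0106) = 0.103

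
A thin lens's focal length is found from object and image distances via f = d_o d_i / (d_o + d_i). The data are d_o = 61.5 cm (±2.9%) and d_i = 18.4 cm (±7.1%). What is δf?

∂f/∂d_o = (d_i/(d_o+d_i))² = 0.0530;  ∂f/∂d_i = (d_o/(d_o+d_i))² = 0.592
δf = √((∂f/∂d_o · δd_o)² + (∂f/∂d_i · δd_i)²) = √(0.00895 + 0.599) = 0.780 cm

0.780 cm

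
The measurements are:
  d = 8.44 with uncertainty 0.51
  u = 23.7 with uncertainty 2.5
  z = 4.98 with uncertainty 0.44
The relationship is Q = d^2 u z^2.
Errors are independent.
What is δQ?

Since Q is a product/quotient, work with relative uncertainties:
  (2·δd/d)² = (2×0.0604)² = 0.0146;  (1·δu/u)² = (1×0.105)² = 0.0111;  (2·δz/z)² = (2×0.0884)² = 0.0312
δQ/Q = √(0.0570) = 0.239
Q = 41900, so δQ = 0.239 × 41900 = 9990.

9990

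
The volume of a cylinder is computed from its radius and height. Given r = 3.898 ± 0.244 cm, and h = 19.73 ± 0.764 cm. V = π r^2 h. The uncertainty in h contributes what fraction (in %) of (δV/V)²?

8.73%

(δV/V)² = (2·δr/r)² + (1·δh/h)²
  r term: (2×0.0626)² = 0.0157
  h term: (1×0.0387)² = 0.00150
Total = 0.0172. Share from h = 0.00150/0.0172 = 0.0873.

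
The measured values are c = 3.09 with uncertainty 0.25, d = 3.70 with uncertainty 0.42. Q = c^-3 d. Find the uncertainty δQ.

0.0336

Products/powers → add relative errors in quadrature, weighted by exponent:
  (-3·δc/c)² = (-3×0.0809)² = 0.0589;  (1·δd/d)² = (1×0.114)² = 0.0129
δQ/Q = √(0.0718) = 0.268
Q = 0.125, so δQ = 0.268 × 0.125 = 0.0336.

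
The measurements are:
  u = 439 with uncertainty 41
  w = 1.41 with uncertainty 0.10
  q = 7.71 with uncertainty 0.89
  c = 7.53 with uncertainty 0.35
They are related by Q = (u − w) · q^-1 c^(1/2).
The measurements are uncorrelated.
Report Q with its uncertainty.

156 ± 23.4

Let h = u − w = 438. δh = √(δu² + δw²) = √(1680 + 0.0100) = 41.0, so δh/h = 0.0937.
Q is then a monomial in h, q, c:
δQ/Q = √((δh/h)² + (-1·δq/q)² + (½·δc/c)²) = √(0.00878 + 0.0133 + 0.000540) = 0.150
Q = 156, so δQ = 0.150 × 156 = 23.4.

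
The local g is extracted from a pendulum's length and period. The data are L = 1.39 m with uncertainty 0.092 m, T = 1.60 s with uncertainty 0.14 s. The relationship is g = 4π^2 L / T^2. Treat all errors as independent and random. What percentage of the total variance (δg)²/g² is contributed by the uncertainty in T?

(δg/g)² = (1·δL/L)² + (-2·δT/T)²
  L term: (1×0.0662)² = 0.00438
  T term: (-2×0.0875)² = 0.0306
Total = 0.0350. Share from T = 0.0306/0.0350 = 0.875.

87.5%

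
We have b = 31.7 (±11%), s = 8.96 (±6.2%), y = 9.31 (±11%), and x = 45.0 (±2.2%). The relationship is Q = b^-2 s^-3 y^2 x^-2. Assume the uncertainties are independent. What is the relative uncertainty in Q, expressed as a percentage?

36.5%

For a monomial Q ∝ b^-2, s^-3, y^2, x^-2, fractional errors add in quadrature:
  (-2·δb/b)² = (-2×0.110)² = 0.0484;  (-3·δs/s)² = (-3×0.0620)² = 0.0346;  (2·δy/y)² = (2×0.110)² = 0.0484;  (-2·δx/x)² = (-2×0.0220)² = 0.00194
δQ/Q = √(0.133) = 0.365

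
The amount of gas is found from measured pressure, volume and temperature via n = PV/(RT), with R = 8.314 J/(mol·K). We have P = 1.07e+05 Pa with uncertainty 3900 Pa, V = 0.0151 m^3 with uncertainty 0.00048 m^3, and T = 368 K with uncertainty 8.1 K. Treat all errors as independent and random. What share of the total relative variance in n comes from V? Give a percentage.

35.8%

(δn/n)² = (1·δP/P)² + (1·δV/V)² + (-1·δT/T)²
  P term: (1×0.0364)² = 0.00133
  V term: (1×0.0318)² = 0.00101
  T term: (-1×0.0220)² = 0.000484
Total = 0.00282. Share from V = 0.00101/0.00282 = 0.358.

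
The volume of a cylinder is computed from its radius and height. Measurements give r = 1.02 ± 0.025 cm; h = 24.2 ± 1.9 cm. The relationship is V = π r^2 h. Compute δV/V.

For a monomial V ∝ r^2, h, fractional errors add in quadrature:
  (2·δr/r)² = (2×0.0245)² = 0.00240;  (1·δh/h)² = (1×0.0785)² = 0.00616
δV/V = √(0.00857) = 0.0926

0.0926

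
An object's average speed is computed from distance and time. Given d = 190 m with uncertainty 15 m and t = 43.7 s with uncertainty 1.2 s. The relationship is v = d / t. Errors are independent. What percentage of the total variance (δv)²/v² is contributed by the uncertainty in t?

(δv/v)² = (1·δd/d)² + (-1·δt/t)²
  d term: (1×0.0789)² = 0.00623
  t term: (-1×0.0275)² = 0.000754
Total = 0.00699. Share from t = 0.000754/0.00699 = 0.108.

10.8%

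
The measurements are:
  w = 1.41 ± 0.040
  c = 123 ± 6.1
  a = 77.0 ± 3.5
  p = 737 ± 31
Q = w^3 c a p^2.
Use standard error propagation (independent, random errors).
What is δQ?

1.98e+09

Since Q is a product/quotient, work with relative uncertainties:
  (3·δw/w)² = (3×0.0284)² = 0.00724;  (1·δc/c)² = (1×0.0496)² = 0.00246;  (1·δa/a)² = (1×0.0455)² = 0.00207;  (2·δp/p)² = (2×0.0421)² = 0.00708
δQ/Q = √(0.0188) = 0.137
Q = 1.44e+10, so δQ = 0.137 × 1.44e+10 = 1.98e+09.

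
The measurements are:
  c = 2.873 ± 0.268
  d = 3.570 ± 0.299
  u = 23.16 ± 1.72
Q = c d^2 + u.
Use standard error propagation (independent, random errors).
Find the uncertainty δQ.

Let p = c·d^2 = 36.62. δp/p = √((1·δc/c)² + (2·δd/d)²) = √(0.00870 + 0.0281) = 0.192, so δp = 7.02.
Q = p + u: δQ = √(δp² + δu²) = √(49.3 + 2.96) = 7.23

7.23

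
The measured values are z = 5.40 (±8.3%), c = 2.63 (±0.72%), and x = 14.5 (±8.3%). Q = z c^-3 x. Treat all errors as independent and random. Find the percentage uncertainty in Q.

11.9%

Each factor contributes (exponent × relative error)² to (δQ/Q)²:
  (1·δz/z)² = (1×0.0830)² = 0.00689;  (-3·δc/c)² = (-3×0.00720)² = 0.000467;  (1·δx/x)² = (1×0.0830)² = 0.00689
δQ/Q = √(0.0142) = 0.119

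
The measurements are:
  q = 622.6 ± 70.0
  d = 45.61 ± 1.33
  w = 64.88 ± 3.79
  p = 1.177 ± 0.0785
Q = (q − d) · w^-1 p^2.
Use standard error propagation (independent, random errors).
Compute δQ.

2.34

Let u = q − d = 577.0. δu = √(δq² + δd²) = √(4900 + 1.77) = 70.0, so δu/u = 0.121.
Q is then a monomial in u, w, p:
δQ/Q = √((δu/u)² + (-1·δw/w)² + (2·δp/p)²) = √(0.0147 + 0.00341 + 0.0178) = 0.190
Q = 12.32, so δQ = 0.190 × 12.32 = 2.34.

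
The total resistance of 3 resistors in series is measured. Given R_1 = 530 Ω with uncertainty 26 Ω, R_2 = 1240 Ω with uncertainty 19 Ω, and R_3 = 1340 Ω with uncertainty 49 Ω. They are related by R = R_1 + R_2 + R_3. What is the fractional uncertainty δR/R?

Each term contributes (cᵢ δxᵢ)² to (δR)²:
  (δR_1)² = 676;  (δR_2)² = 361;  (δR_3)² = 2400
δR = √(3440) = 58.6 Ω
R = 3110 Ω, so δR/R = 58.6/3110 = 0.0189.

0.0189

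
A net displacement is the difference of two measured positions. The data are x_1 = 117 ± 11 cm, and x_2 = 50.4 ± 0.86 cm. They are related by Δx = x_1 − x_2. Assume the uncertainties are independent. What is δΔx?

11.0 cm

For a sum/difference, combine absolute errors in quadrature:
  (δx_1)² = 121;  (δx_2)² = 0.740
δΔx = √(122) = 11.0 cm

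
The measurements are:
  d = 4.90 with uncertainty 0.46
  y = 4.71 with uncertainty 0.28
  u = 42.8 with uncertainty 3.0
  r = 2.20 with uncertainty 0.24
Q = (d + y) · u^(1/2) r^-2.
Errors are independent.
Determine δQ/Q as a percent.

Let w = d + y = 9.61. δw = √(δd² + δy²) = √(0.212 + 0.0784) = 0.539, so δw/w = 0.0560.
Q is then a monomial in w, u, r:
δQ/Q = √((δw/w)² + (½·δu/u)² + (-2·δr/r)²) = √(0.00314 + 0.00123 + 0.0476) = 0.228

22.8%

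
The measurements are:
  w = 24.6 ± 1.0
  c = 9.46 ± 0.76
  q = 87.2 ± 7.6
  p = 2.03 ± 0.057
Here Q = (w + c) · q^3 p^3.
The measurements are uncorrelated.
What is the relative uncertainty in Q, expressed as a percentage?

Let u = w + c = 34.1. δu = √(δw² + δc²) = √(1.00 + 0.578) = 1.26, so δu/u = 0.0369.
Q is then a monomial in u, q, p:
δQ/Q = √((δu/u)² + (3·δq/q)² + (3·δp/p)²) = √(0.00136 + 0.0684 + 0.00710) = 0.277

27.7%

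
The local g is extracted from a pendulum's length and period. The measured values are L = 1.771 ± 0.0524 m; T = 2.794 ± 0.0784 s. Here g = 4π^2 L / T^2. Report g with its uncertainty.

For a monomial g ∝ L, T^-2, fractional errors add in quadrature:
  (1·δL/L)² = (1×0.0296)² = 0.000875;  (-2·δT/T)² = (-2×0.0281)² = 0.00315
δg/g = √(0.00402) = 0.0634
g = 8.956 m/s^2, so δg = 0.0634 × 8.956 = 0.568 m/s^2.

8.956 ± 0.568 m/s^2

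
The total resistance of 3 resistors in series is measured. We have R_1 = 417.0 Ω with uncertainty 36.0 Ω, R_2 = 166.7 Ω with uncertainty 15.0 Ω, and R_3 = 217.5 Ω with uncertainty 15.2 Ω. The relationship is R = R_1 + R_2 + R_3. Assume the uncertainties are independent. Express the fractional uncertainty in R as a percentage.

Sums and differences: (δR)² = Σ (cᵢ δxᵢ)².
  (δR_1)² = 1300;  (δR_2)² = 225;  (δR_3)² = 231
δR = √(1750) = 41.9 Ω
R = 801.2 Ω, so δR/R = 41.9/801.2 = 0.0522.

5.22%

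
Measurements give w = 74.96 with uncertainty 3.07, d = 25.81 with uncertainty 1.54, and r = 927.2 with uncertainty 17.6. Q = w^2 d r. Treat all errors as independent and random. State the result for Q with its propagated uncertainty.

(1.345 ± 0.139) × 10^8

Relative error in a monomial: (δQ/Q)² = Σ (nᵢ · δxᵢ/xᵢ)².
  (2·δw/w)² = (2×0.0410)² = 0.00671;  (1·δd/d)² = (1×0.0597)² = 0.00356;  (1·δr/r)² = (1×0.0190)² = 0.000360
δQ/Q = √(0.0106) = 0.103
Q = 1.345e+08, so δQ = 0.103 × 1.345e+08 = 1.39e+07.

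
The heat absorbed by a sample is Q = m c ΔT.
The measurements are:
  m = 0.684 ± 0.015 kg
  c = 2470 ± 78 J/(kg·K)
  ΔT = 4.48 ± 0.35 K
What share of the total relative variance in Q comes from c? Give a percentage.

13.2%

(δQ/Q)² = (1·δm/m)² + (1·δc/c)² + (1·δΔT/ΔT)²
  m term: (1×0.0219)² = 0.000481
  c term: (1×0.0316)² = 0.000997
  ΔT term: (1×0.0781)² = 0.00610
Total = 0.00758. Share from c = 0.000997/0.00758 = 0.132.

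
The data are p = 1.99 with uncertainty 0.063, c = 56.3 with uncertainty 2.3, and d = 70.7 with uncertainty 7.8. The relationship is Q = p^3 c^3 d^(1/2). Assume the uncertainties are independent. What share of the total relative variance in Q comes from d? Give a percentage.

(δQ/Q)² = (3·δp/p)² + (3·δc/c)² + (½·δd/d)²
  p term: (3×0.0317)² = 0.00902
  c term: (3×0.0409)² = 0.0150
  d term: (0.5×0.110)² = 0.00304
Total = 0.0271. Share from d = 0.00304/0.0271 = 0.112.

11.2%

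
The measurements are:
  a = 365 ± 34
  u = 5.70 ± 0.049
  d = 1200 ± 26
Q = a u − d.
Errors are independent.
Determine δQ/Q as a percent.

22.3%

Let p = a·u = 2080. δp/p = √((1·δa/a)² + (1·δu/u)²) = √(0.00868 + 7.39e-05) = 0.0935, so δp = 195.
Q = p − d: δQ = √(δp² + δd²) = √(37900 + 676) = 196
Q = 880, so δQ/Q = 196/880 = 0.223.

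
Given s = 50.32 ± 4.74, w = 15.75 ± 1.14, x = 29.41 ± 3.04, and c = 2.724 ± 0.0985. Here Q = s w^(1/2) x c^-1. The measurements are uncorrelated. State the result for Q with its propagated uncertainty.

2156 ± 321

Each factor contributes (exponent × relative error)² to (δQ/Q)²:
  (1·δs/s)² = (1×0.0942)² = 0.00887;  (½·δw/w)² = (0.5×0.0724)² = 0.00131;  (1·δx/x)² = (1×0.103)² = 0.0107;  (-1·δc/c)² = (-1×0.0362)² = 0.00131
δQ/Q = √(0.0222) = 0.149
Q = 2156, so δQ = 0.149 × 2156 = 321.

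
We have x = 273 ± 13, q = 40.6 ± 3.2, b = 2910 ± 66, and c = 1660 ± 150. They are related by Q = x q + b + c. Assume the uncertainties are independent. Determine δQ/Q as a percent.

6.60%

Let p = x·q = 11100. δp/p = √((1·δx/x)² + (1·δq/q)²) = √(0.00227 + 0.00621) = 0.0921, so δp = 1020.
Q = p + b + c: δQ = √(δp² + δb² + δc²) = √(1.04e+06 + 4360 + 22500) = 1030
Q = 15700, so δQ/Q = 1030/15700 = 0.0660.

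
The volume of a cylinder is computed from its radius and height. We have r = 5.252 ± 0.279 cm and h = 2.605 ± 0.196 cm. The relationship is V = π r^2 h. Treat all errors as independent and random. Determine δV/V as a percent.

13.0%

Products/powers → add relative errors in quadrature, weighted by exponent:
  (2·δr/r)² = (2×0.0531)² = 0.0113;  (1·δh/h)² = (1×0.0752)² = 0.00566
δV/V = √(0.0169) = 0.130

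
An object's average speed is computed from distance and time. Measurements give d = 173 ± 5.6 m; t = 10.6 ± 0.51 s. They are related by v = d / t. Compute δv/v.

0.0580

For a monomial v ∝ d, t^-1, fractional errors add in quadrature:
  (1·δd/d)² = (1×0.0324)² = 0.00105;  (-1·δt/t)² = (-1×0.0481)² = 0.00231
δv/v = √(0.00336) = 0.0580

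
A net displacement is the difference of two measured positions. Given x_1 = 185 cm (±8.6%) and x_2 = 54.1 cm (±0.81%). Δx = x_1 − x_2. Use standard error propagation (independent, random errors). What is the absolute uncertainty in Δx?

15.9 cm

Each term contributes (cᵢ δxᵢ)² to (δΔx)²:
  (δx_1)² = 253;  (δx_2)² = 0.192
δΔx = √(253) = 15.9 cm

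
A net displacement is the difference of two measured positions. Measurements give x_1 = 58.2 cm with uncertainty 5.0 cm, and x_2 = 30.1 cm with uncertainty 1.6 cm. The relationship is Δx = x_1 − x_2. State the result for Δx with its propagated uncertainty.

Sums and differences: (δΔx)² = Σ (cᵢ δxᵢ)².
  (δx_1)² = 25.0;  (δx_2)² = 2.56
δΔx = √(27.6) = 5.25 cm
Δx = 28.1 cm.

28.1 ± 5.25 cm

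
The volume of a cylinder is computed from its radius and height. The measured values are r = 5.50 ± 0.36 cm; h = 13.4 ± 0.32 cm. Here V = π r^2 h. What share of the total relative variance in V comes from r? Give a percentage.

96.8%

(δV/V)² = (2·δr/r)² + (1·δh/h)²
  r term: (2×0.0655)² = 0.0171
  h term: (1×0.0239)² = 0.000570
Total = 0.0177. Share from r = 0.0171/0.0177 = 0.968.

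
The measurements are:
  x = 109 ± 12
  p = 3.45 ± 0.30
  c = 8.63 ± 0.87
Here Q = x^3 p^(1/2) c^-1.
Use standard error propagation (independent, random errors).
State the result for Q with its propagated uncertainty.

Each factor contributes (exponent × relative error)² to (δQ/Q)²:
  (3·δx/x)² = (3×0.110)² = 0.109;  (½·δp/p)² = (0.5×0.0870)² = 0.00189;  (-1·δc/c)² = (-1×0.101)² = 0.0102
δQ/Q = √(0.121) = 0.348
Q = 2.79e+05, so δQ = 0.348 × 2.79e+05 = 97000.

(2.79 ± 0.970) × 10^5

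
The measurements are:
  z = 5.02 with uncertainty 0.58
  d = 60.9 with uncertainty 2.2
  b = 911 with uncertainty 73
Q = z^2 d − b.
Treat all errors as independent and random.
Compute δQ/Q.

Let p = z^2·d = 1530. δp/p = √((2·δz/z)² + (1·δd/d)²) = √(0.0534 + 0.00131) = 0.234, so δp = 359.
Q = p − b: δQ = √(δp² + δb²) = √(1.29e+05 + 5330) = 366
Q = 624, so δQ/Q = 366/624 = 0.587.

0.587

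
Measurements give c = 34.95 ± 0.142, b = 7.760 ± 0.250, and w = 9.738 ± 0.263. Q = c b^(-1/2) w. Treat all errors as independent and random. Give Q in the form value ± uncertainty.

122.2 ± 3.87

Relative error in a monomial: (δQ/Q)² = Σ (nᵢ · δxᵢ/xᵢ)².
  (1·δc/c)² = (1×0.00406)² = 1.65e-05;  (−½·δb/b)² = (-0.5×0.0322)² = 0.000259;  (1·δw/w)² = (1×0.0270)² = 0.000729
δQ/Q = √(0.00101) = 0.0317
Q = 122.2, so δQ = 0.0317 × 122.2 = 3.87.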